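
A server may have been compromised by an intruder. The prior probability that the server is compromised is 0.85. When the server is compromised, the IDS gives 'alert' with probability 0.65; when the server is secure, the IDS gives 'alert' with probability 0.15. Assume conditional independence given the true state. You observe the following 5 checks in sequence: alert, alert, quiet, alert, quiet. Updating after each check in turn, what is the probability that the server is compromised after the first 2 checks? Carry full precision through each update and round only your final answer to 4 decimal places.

Apply Bayes' rule sequentially, carrying P(compromised) forward.
After 'alert': P(compromised) = 0.65·0.8500 / (0.65·0.8500 + 0.15·0.1500) ≈ 0.9609
After 'alert': P(compromised) = 0.65·0.9609 / (0.65·0.9609 + 0.15·0.0391) ≈ 0.9907

0.9907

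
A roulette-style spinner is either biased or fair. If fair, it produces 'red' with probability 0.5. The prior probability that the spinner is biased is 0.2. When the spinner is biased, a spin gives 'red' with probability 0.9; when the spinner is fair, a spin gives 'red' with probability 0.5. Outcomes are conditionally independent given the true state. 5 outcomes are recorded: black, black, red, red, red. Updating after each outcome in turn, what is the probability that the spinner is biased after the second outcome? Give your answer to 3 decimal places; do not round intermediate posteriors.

0.010

Each posterior becomes the prior for the next update.
After 'black': P(biased) = 0.1·0.2000 / (0.1·0.2000 + 0.5·0.8000) ≈ 0.0476
After 'black': P(biased) = 0.1·0.0476 / (0.1·0.0476 + 0.5·0.9524) ≈ 0.0099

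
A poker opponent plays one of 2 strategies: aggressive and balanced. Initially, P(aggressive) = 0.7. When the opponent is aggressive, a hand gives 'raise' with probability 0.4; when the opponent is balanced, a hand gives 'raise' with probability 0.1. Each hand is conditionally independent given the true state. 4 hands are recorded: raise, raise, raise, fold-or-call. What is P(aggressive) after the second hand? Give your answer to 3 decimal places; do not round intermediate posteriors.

After 'raise': P(aggressive) = 0.4·0.7000 / (0.4·0.7000 + 0.1·0.3000) ≈ 0.9032
After 'raise': P(aggressive) = 0.4·0.9032 / (0.4·0.9032 + 0.1·0.0968) ≈ 0.9739

0.974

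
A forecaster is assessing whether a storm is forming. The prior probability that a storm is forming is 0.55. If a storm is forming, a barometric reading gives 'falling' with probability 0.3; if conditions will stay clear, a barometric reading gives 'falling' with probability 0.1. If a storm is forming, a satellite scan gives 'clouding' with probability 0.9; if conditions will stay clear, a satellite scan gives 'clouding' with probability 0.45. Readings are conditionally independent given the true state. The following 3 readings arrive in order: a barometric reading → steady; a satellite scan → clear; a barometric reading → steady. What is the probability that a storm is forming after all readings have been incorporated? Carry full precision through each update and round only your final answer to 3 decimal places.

Apply Bayes' rule sequentially, carrying P(storm) forward.
After a barometric reading='steady': P(storm) = 0.7·0.5500 / (0.7·0.5500 + 0.9·0.4500) ≈ 0.4873
After a satellite scan='clear': P(storm) = 0.1·0.4873 / (0.1·0.4873 + 0.55·0.5127) ≈ 0.1474
After a barometric reading='steady': P(storm) = 0.7·0.1474 / (0.7·0.1474 + 0.9·0.8526) ≈ 0.1185

0.119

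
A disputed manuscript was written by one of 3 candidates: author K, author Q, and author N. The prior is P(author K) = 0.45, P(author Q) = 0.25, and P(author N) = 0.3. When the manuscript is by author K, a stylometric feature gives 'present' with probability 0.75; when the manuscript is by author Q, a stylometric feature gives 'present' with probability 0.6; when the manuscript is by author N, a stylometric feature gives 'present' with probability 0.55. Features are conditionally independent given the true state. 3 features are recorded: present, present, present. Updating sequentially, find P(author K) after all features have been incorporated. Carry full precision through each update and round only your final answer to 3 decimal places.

0.646

Apply Bayes' rule sequentially, carrying P(author K) forward.
After 'present': normaliser = 0.75·0.4500 + 0.6·0.2500 + 0.55·0.3000; P(author K) ≈ 0.5172, P(author Q) ≈ 0.2299, P(author N) ≈ 0.2529
After 'present': normaliser = 0.75·0.5172 + 0.6·0.2299 + 0.55·0.2529; P(author K) ≈ 0.5834, P(author Q) ≈ 0.2074, P(author N) ≈ 0.2092
After 'present': normaliser = 0.75·0.5834 + 0.6·0.2074 + 0.55·0.2092; P(author K) ≈ 0.6463, P(author Q) ≈ 0.1838, P(author N) ≈ 0.1699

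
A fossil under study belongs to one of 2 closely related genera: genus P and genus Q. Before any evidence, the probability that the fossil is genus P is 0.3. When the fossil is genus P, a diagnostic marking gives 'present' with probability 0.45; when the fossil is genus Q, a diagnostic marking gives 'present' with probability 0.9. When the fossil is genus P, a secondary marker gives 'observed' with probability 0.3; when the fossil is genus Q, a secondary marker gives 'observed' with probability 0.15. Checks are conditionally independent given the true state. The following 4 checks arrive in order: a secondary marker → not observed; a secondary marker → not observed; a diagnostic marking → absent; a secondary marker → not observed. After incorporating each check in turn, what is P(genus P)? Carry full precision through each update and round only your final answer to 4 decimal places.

0.5683

After a secondary marker='not observed': P(genus P) = 0.7·0.3000 / (0.7·0.3000 + 0.85·0.7000) ≈ 0.2609
After a secondary marker='not observed': P(genus P) = 0.7·0.2609 / (0.7·0.2609 + 0.85·0.7391) ≈ 0.2252
After a diagnostic marking='absent': P(genus P) = 0.55·0.2252 / (0.55·0.2252 + 0.1·0.7748) ≈ 0.6152
After a secondary marker='not observed': P(genus P) = 0.7·0.6152 / (0.7·0.6152 + 0.85·0.3848) ≈ 0.5683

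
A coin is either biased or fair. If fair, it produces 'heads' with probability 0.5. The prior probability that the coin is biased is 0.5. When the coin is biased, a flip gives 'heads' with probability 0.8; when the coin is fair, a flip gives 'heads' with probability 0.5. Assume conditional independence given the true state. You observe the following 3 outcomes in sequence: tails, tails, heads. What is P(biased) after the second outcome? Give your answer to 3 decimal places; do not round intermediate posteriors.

After 'tails': P(biased) = 0.2·0.5000 / (0.2·0.5000 + 0.5·0.5000) ≈ 0.2857
After 'tails': P(biased) = 0.2·0.2857 / (0.2·0.2857 + 0.5·0.7143) ≈ 0.1379

0.138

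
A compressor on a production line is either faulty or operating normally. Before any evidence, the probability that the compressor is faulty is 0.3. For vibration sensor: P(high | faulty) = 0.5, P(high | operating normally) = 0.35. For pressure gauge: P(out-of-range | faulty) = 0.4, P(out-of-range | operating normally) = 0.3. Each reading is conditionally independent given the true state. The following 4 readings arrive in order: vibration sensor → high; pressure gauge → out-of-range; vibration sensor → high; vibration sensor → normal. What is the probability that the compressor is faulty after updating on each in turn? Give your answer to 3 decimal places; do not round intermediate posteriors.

0.473

After vibration sensor='high': P(faulty) = 0.5·0.3000 / (0.5·0.3000 + 0.35·0.7000) ≈ 0.3797
After pressure gauge='out-of-range': P(faulty) = 0.4·0.3797 / (0.4·0.3797 + 0.3·0.6203) ≈ 0.4494
After vibration sensor='high': P(faulty) = 0.5·0.4494 / (0.5·0.4494 + 0.35·0.5506) ≈ 0.5384
After vibration sensor='normal': P(faulty) = 0.5·0.5384 / (0.5·0.5384 + 0.65·0.4616) ≈ 0.4729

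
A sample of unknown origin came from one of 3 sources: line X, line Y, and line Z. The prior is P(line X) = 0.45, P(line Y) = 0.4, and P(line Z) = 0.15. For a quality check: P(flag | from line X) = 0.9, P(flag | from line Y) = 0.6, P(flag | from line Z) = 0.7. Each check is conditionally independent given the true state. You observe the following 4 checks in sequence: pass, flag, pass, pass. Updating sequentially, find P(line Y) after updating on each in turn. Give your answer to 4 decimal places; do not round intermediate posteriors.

Each posterior becomes the prior for the next update.
After 'pass': normaliser = 0.1·0.4500 + 0.4·0.4000 + 0.3·0.1500; P(line X) ≈ 0.1800, P(line Y) ≈ 0.6400, P(line Z) ≈ 0.1800
After 'flag': normaliser = 0.9·0.1800 + 0.6·0.6400 + 0.7·0.1800; P(line X) ≈ 0.2411, P(line Y) ≈ 0.5714, P(line Z) ≈ 0.1875
After 'pass': normaliser = 0.1·0.2411 + 0.4·0.5714 + 0.3·0.1875; P(line X) ≈ 0.0780, P(line Y) ≈ 0.7399, P(line Z) ≈ 0.1821
After 'pass': normaliser = 0.1·0.0780 + 0.4·0.7399 + 0.3·0.1821; P(line X) ≈ 0.0218, P(line Y) ≈ 0.8258, P(line Z) ≈ 0.1524

0.8258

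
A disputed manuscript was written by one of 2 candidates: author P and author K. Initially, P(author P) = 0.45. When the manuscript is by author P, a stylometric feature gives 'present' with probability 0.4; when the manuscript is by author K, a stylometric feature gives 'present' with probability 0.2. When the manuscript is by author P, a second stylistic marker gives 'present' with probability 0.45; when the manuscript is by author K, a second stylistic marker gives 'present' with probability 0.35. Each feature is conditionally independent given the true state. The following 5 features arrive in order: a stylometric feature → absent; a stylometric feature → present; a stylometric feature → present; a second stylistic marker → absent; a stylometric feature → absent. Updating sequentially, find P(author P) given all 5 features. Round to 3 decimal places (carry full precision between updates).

Apply Bayes' rule sequentially, carrying P(author P) forward.
After a stylometric feature='absent': P(author P) = 0.6·0.4500 / (0.6·0.4500 + 0.8·0.5500) ≈ 0.3803
After a stylometric feature='present': P(author P) = 0.4·0.3803 / (0.4·0.3803 + 0.2·0.6197) ≈ 0.5510
After a stylometric feature='present': P(author P) = 0.4·0.5510 / (0.4·0.5510 + 0.2·0.4490) ≈ 0.7105
After a second stylistic marker='absent': P(author P) = 0.55·0.7105 / (0.55·0.7105 + 0.65·0.2895) ≈ 0.6750
After a stylometric feature='absent': P(author P) = 0.6·0.6750 / (0.6·0.6750 + 0.8·0.3250) ≈ 0.6090

0.609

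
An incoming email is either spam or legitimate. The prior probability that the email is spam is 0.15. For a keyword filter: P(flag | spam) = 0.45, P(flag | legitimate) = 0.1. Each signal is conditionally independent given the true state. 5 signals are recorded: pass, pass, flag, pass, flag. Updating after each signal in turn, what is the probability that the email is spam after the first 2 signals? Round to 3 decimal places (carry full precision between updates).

After 'pass': P(spam) = 0.55·0.1500 / (0.55·0.1500 + 0.9·0.8500) ≈ 0.0973
After 'pass': P(spam) = 0.55·0.0973 / (0.55·0.0973 + 0.9·0.9027) ≈ 0.0618

0.062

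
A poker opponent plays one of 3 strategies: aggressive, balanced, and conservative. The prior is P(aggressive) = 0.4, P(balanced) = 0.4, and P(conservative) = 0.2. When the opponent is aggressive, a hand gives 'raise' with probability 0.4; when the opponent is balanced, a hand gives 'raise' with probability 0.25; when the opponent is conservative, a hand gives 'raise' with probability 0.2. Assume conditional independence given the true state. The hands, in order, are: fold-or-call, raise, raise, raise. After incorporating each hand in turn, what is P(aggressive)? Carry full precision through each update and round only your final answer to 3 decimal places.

0.720

After 'fold-or-call': normaliser = 0.6·0.4000 + 0.75·0.4000 + 0.8·0.2000; P(aggressive) ≈ 0.3429, P(balanced) ≈ 0.4286, P(conservative) ≈ 0.2286
After 'raise': normaliser = 0.4·0.3429 + 0.25·0.4286 + 0.2·0.2286; P(aggressive) ≈ 0.4729, P(balanced) ≈ 0.3695, P(conservative) ≈ 0.1576
After 'raise': normaliser = 0.4·0.4729 + 0.25·0.3695 + 0.2·0.1576; P(aggressive) ≈ 0.6042, P(balanced) ≈ 0.2950, P(conservative) ≈ 0.1007
After 'raise': normaliser = 0.4·0.6042 + 0.25·0.2950 + 0.2·0.1007; P(aggressive) ≈ 0.7202, P(balanced) ≈ 0.2198, P(conservative) ≈ 0.0600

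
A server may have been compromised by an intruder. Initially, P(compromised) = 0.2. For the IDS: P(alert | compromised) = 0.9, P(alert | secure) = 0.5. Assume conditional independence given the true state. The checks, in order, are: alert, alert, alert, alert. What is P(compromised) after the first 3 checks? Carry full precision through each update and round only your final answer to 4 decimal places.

0.5932

Each posterior becomes the prior for the next update.
After 'alert': P(compromised) = 0.9·0.2000 / (0.9·0.2000 + 0.5·0.8000) ≈ 0.3103
After 'alert': P(compromised) = 0.9·0.3103 / (0.9·0.3103 + 0.5·0.6897) ≈ 0.4475
After 'alert': P(compromised) = 0.9·0.4475 / (0.9·0.4475 + 0.5·0.5525) ≈ 0.5932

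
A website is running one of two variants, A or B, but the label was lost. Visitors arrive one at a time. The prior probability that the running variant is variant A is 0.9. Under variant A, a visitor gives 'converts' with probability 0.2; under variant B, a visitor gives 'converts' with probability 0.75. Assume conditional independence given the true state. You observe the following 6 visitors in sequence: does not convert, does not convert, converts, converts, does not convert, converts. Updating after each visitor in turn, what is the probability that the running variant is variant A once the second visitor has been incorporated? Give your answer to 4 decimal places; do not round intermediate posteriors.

After 'does not convert': P(A) = 0.8·0.9000 / (0.8·0.9000 + 0.25·0.1000) ≈ 0.9664
After 'does not convert': P(A) = 0.8·0.9664 / (0.8·0.9664 + 0.25·0.0336) ≈ 0.9893

0.9893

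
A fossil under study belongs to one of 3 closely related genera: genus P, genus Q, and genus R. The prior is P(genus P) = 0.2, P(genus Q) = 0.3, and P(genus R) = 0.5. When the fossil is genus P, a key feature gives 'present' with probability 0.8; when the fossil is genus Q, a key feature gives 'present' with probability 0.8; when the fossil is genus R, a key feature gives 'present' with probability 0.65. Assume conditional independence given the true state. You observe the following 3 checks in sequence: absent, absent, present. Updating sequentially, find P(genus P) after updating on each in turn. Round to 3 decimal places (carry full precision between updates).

0.115

Each posterior becomes the prior for the next update.
After 'absent': normaliser = 0.2·0.2000 + 0.2·0.3000 + 0.35·0.5000; P(genus P) ≈ 0.1455, P(genus Q) ≈ 0.2182, P(genus R) ≈ 0.6364
After 'absent': normaliser = 0.2·0.1455 + 0.2·0.2182 + 0.35·0.6364; P(genus P) ≈ 0.0985, P(genus Q) ≈ 0.1477, P(genus R) ≈ 0.7538
After 'present': normaliser = 0.8·0.0985 + 0.8·0.1477 + 0.65·0.7538; P(genus P) ≈ 0.1147, P(genus Q) ≈ 0.1720, P(genus R) ≈ 0.7133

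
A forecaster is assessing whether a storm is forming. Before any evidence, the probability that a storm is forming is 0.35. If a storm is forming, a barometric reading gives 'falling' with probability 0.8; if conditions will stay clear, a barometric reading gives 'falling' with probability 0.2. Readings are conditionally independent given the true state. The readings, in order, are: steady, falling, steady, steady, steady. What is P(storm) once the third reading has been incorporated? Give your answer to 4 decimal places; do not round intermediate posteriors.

After 'steady': P(storm) = 0.2·0.3500 / (0.2·0.3500 + 0.8·0.6500) ≈ 0.1186
After 'falling': P(storm) = 0.8·0.1186 / (0.8·0.1186 + 0.2·0.8814) ≈ 0.3500
After 'steady': P(storm) = 0.2·0.3500 / (0.2·0.3500 + 0.8·0.6500) ≈ 0.1186

0.1186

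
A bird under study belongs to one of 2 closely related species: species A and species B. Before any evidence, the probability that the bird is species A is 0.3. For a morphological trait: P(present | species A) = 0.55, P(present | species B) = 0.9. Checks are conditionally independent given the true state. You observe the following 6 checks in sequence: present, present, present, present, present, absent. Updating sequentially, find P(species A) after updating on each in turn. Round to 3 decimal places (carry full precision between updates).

0.141

Each posterior becomes the prior for the next update.
After 'present': P(species A) = 0.55·0.3000 / (0.55·0.3000 + 0.9·0.7000) ≈ 0.2075
After 'present': P(species A) = 0.55·0.2075 / (0.55·0.2075 + 0.9·0.7925) ≈ 0.1380
After 'present': P(species A) = 0.55·0.1380 / (0.55·0.1380 + 0.9·0.8620) ≈ 0.0891
After 'present': P(species A) = 0.55·0.0891 / (0.55·0.0891 + 0.9·0.9109) ≈ 0.0564
After 'present': P(species A) = 0.55·0.0564 / (0.55·0.0564 + 0.9·0.9436) ≈ 0.0352
After 'absent': P(species A) = 0.45·0.0352 / (0.45·0.0352 + 0.1·0.9648) ≈ 0.1412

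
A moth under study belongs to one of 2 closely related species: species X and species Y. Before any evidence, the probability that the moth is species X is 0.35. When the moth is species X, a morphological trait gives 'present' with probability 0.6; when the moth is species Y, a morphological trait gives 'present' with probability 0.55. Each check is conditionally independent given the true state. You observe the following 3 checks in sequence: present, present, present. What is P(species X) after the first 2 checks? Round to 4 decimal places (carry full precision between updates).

0.3905

After 'present': P(species X) = 0.6·0.3500 / (0.6·0.3500 + 0.55·0.6500) ≈ 0.3700
After 'present': P(species X) = 0.6·0.3700 / (0.6·0.3700 + 0.55·0.6300) ≈ 0.3905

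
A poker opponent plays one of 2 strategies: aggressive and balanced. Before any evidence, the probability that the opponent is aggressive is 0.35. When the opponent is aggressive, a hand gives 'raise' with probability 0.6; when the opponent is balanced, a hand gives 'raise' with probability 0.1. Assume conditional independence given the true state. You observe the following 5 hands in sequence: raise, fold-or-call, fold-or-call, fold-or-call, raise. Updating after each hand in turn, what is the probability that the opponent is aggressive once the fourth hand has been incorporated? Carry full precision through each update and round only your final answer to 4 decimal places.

0.2210

Each posterior becomes the prior for the next update.
After 'raise': P(aggressive) = 0.6·0.3500 / (0.6·0.3500 + 0.1·0.6500) ≈ 0.7636
After 'fold-or-call': P(aggressive) = 0.4·0.7636 / (0.4·0.7636 + 0.9·0.2364) ≈ 0.5895
After 'fold-or-call': P(aggressive) = 0.4·0.5895 / (0.4·0.5895 + 0.9·0.4105) ≈ 0.3896
After 'fold-or-call': P(aggressive) = 0.4·0.3896 / (0.4·0.3896 + 0.9·0.6104) ≈ 0.2210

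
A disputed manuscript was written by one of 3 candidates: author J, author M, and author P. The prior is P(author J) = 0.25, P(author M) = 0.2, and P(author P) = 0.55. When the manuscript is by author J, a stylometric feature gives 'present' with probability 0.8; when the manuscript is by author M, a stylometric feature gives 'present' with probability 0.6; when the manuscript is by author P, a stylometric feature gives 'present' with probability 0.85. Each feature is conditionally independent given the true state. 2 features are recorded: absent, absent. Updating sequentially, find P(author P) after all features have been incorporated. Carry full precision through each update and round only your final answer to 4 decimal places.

0.2276

After 'absent': normaliser = 0.2·0.2500 + 0.4·0.2000 + 0.15·0.5500; P(author J) ≈ 0.2353, P(author M) ≈ 0.3765, P(author P) ≈ 0.3882
After 'absent': normaliser = 0.2·0.2353 + 0.4·0.3765 + 0.15·0.3882; P(author J) ≈ 0.1839, P(author M) ≈ 0.5885, P(author P) ≈ 0.2276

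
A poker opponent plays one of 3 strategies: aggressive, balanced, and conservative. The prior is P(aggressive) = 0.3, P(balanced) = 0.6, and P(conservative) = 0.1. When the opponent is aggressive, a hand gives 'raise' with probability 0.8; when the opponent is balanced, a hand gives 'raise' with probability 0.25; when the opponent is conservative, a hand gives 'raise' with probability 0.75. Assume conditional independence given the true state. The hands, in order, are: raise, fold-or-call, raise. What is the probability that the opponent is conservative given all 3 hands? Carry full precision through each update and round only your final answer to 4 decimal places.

Each posterior becomes the prior for the next update.
After 'raise': normaliser = 0.8·0.3000 + 0.25·0.6000 + 0.75·0.1000; P(aggressive) ≈ 0.5161, P(balanced) ≈ 0.3226, P(conservative) ≈ 0.1613
After 'fold-or-call': normaliser = 0.2·0.5161 + 0.75·0.3226 + 0.25·0.1613; P(aggressive) ≈ 0.2678, P(balanced) ≈ 0.6276, P(conservative) ≈ 0.1046
After 'raise': normaliser = 0.8·0.2678 + 0.25·0.6276 + 0.75·0.1046; P(aggressive) ≈ 0.4765, P(balanced) ≈ 0.3490, P(conservative) ≈ 0.1745

0.1745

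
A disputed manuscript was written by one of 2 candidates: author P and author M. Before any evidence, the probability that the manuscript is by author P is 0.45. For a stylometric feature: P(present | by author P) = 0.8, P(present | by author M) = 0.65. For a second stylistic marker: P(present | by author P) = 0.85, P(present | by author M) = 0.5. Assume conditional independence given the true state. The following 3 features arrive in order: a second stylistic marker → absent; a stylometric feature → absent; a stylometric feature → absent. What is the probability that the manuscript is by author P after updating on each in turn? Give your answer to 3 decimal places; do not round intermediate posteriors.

After a second stylistic marker='absent': P(author P) = 0.15·0.4500 / (0.15·0.4500 + 0.5·0.5500) ≈ 0.1971
After a stylometric feature='absent': P(author P) = 0.2·0.1971 / (0.2·0.1971 + 0.35·0.8029) ≈ 0.1230
After a stylometric feature='absent': P(author P) = 0.2·0.1230 / (0.2·0.1230 + 0.35·0.8770) ≈ 0.0742

0.074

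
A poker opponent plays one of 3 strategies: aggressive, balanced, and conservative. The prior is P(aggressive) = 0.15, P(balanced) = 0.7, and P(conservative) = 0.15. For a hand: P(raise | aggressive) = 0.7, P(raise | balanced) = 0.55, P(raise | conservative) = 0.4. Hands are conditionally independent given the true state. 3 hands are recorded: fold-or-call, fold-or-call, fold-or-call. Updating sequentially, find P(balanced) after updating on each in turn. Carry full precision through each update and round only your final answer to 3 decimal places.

Apply Bayes' rule sequentially, carrying P(balanced) forward.
After 'fold-or-call': normaliser = 0.3·0.1500 + 0.45·0.7000 + 0.6·0.1500; P(aggressive) ≈ 0.1000, P(balanced) ≈ 0.7000, P(conservative) ≈ 0.2000
After 'fold-or-call': normaliser = 0.3·0.1000 + 0.45·0.7000 + 0.6·0.2000; P(aggressive) ≈ 0.0645, P(balanced) ≈ 0.6774, P(conservative) ≈ 0.2581
After 'fold-or-call': normaliser = 0.3·0.0645 + 0.45·0.6774 + 0.6·0.2581; P(aggressive) ≈ 0.0404, P(balanced) ≈ 0.6364, P(conservative) ≈ 0.3232

0.636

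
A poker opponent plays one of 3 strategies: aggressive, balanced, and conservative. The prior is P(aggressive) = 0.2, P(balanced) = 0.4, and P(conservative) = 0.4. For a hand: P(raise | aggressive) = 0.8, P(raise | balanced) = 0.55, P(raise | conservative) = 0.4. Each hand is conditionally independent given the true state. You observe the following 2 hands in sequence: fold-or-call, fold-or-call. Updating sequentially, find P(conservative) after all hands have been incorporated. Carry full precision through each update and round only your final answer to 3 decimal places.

After 'fold-or-call': normaliser = 0.2·0.2000 + 0.45·0.4000 + 0.6·0.4000; P(aggressive) ≈ 0.0870, P(balanced) ≈ 0.3913, P(conservative) ≈ 0.5217
After 'fold-or-call': normaliser = 0.2·0.0870 + 0.45·0.3913 + 0.6·0.5217; P(aggressive) ≈ 0.0343, P(balanced) ≈ 0.3476, P(conservative) ≈ 0.6180

0.618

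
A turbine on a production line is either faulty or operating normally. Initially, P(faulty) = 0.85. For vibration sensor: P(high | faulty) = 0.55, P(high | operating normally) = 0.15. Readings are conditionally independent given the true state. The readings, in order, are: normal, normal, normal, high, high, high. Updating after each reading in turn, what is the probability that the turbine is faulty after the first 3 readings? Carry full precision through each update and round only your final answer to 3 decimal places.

0.457

After 'normal': P(faulty) = 0.45·0.8500 / (0.45·0.8500 + 0.85·0.1500) ≈ 0.7500
After 'normal': P(faulty) = 0.45·0.7500 / (0.45·0.7500 + 0.85·0.2500) ≈ 0.6136
After 'normal': P(faulty) = 0.45·0.6136 / (0.45·0.6136 + 0.85·0.3864) ≈ 0.4568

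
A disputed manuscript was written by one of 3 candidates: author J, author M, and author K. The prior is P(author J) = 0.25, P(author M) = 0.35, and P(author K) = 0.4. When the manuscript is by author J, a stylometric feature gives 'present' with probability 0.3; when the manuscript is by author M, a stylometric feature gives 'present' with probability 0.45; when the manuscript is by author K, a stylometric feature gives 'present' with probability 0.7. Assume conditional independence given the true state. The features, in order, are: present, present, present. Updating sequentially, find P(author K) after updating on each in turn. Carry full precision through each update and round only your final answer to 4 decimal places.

0.7802

After 'present': normaliser = 0.3·0.2500 + 0.45·0.3500 + 0.7·0.4000; P(author J) ≈ 0.1463, P(author M) ≈ 0.3073, P(author K) ≈ 0.5463
After 'present': normaliser = 0.3·0.1463 + 0.45·0.3073 + 0.7·0.5463; P(author J) ≈ 0.0778, P(author M) ≈ 0.2449, P(author K) ≈ 0.6773
After 'present': normaliser = 0.3·0.0778 + 0.45·0.2449 + 0.7·0.6773; P(author J) ≈ 0.0384, P(author M) ≈ 0.1814, P(author K) ≈ 0.7802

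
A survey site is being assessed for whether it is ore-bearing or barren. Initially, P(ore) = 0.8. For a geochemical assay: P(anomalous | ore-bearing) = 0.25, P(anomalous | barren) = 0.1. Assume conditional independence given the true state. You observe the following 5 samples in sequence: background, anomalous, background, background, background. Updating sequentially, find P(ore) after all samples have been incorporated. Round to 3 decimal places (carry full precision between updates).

0.828

After 'background': P(ore) = 0.75·0.8000 / (0.75·0.8000 + 0.9·0.2000) ≈ 0.7692
After 'anomalous': P(ore) = 0.25·0.7692 / (0.25·0.7692 + 0.1·0.2308) ≈ 0.8929
After 'background': P(ore) = 0.75·0.8929 / (0.75·0.8929 + 0.9·0.1071) ≈ 0.8741
After 'background': P(ore) = 0.75·0.8741 / (0.75·0.8741 + 0.9·0.1259) ≈ 0.8527
After 'background': P(ore) = 0.75·0.8527 / (0.75·0.8527 + 0.9·0.1473) ≈ 0.8283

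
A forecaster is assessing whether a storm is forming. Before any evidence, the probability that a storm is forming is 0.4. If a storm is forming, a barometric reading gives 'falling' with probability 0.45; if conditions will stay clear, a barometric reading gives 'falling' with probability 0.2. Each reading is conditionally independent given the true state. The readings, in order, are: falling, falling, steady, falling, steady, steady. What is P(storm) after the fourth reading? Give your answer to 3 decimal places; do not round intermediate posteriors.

Apply Bayes' rule sequentially, carrying P(storm) forward.
After 'falling': P(storm) = 0.45·0.4000 / (0.45·0.4000 + 0.2·0.6000) ≈ 0.6000
After 'falling': P(storm) = 0.45·0.6000 / (0.45·0.6000 + 0.2·0.4000) ≈ 0.7714
After 'steady': P(storm) = 0.55·0.7714 / (0.55·0.7714 + 0.8·0.2286) ≈ 0.6988
After 'falling': P(storm) = 0.45·0.6988 / (0.45·0.6988 + 0.2·0.3012) ≈ 0.8392

0.839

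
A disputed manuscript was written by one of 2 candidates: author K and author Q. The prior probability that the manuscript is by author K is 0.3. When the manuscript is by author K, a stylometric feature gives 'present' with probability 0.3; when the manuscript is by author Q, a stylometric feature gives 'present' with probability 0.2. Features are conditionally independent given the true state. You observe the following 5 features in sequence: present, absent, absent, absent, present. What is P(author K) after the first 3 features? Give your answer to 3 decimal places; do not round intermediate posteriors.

0.330

After 'present': P(author K) = 0.3·0.3000 / (0.3·0.3000 + 0.2·0.7000) ≈ 0.3913
After 'absent': P(author K) = 0.7·0.3913 / (0.7·0.3913 + 0.8·0.6087) ≈ 0.3600
After 'absent': P(author K) = 0.7·0.3600 / (0.7·0.3600 + 0.8·0.6400) ≈ 0.3298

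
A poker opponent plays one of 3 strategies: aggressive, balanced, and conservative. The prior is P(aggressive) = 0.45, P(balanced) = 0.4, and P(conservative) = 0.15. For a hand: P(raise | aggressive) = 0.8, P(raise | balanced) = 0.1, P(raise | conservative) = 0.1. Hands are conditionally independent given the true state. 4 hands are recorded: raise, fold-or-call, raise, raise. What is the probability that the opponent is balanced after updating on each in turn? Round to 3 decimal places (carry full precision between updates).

Apply Bayes' rule sequentially, carrying P(balanced) forward.
After 'raise': normaliser = 0.8·0.4500 + 0.1·0.4000 + 0.1·0.1500; P(aggressive) ≈ 0.8675, P(balanced) ≈ 0.0964, P(conservative) ≈ 0.0361
After 'fold-or-call': normaliser = 0.2·0.8675 + 0.9·0.0964 + 0.9·0.0361; P(aggressive) ≈ 0.5926, P(balanced) ≈ 0.2963, P(conservative) ≈ 0.1111
After 'raise': normaliser = 0.8·0.5926 + 0.1·0.2963 + 0.1·0.1111; P(aggressive) ≈ 0.9209, P(balanced) ≈ 0.0576, P(conservative) ≈ 0.0216
After 'raise': normaliser = 0.8·0.9209 + 0.1·0.0576 + 0.1·0.0216; P(aggressive) ≈ 0.9894, P(balanced) ≈ 0.0077, P(conservative) ≈ 0.0029

0.008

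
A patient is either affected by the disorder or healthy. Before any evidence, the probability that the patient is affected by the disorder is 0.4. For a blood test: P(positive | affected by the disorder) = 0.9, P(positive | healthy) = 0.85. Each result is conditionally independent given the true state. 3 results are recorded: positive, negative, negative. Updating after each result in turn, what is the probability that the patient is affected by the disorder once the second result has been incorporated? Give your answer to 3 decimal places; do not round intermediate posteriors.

0.320

Apply Bayes' rule sequentially, carrying P(affected) forward.
After 'positive': P(affected) = 0.9·0.4000 / (0.9·0.4000 + 0.85·0.6000) ≈ 0.4138
After 'negative': P(affected) = 0.1·0.4138 / (0.1·0.4138 + 0.15·0.5862) ≈ 0.3200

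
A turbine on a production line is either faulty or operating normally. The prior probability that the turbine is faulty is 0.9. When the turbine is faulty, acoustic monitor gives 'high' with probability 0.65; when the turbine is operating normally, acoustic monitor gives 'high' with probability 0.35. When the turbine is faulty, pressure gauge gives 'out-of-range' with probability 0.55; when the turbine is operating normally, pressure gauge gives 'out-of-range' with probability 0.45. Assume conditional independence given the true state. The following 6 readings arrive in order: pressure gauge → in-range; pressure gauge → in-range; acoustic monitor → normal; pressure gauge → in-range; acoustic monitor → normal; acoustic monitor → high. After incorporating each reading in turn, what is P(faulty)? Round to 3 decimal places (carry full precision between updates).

After pressure gauge='in-range': P(faulty) = 0.45·0.9000 / (0.45·0.9000 + 0.55·0.1000) ≈ 0.8804
After pressure gauge='in-range': P(faulty) = 0.45·0.8804 / (0.45·0.8804 + 0.55·0.1196) ≈ 0.8576
After acoustic monitor='normal': P(faulty) = 0.35·0.8576 / (0.35·0.8576 + 0.65·0.1424) ≈ 0.7644
After pressure gauge='in-range': P(faulty) = 0.45·0.7644 / (0.45·0.7644 + 0.55·0.2356) ≈ 0.7263
After acoustic monitor='normal': P(faulty) = 0.35·0.7263 / (0.35·0.7263 + 0.65·0.2737) ≈ 0.5883
After acoustic monitor='high': P(faulty) = 0.65·0.5883 / (0.65·0.5883 + 0.35·0.4117) ≈ 0.7263

0.726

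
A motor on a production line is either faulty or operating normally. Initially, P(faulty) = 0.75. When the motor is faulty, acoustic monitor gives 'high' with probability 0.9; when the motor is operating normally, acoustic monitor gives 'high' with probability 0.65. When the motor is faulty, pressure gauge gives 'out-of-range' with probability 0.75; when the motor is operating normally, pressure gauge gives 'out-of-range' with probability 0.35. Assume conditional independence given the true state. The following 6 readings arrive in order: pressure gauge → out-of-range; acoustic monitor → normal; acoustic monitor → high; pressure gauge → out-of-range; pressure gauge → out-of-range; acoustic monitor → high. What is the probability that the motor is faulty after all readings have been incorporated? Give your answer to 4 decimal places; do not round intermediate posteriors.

After pressure gauge='out-of-range': P(faulty) = 0.75·0.7500 / (0.75·0.7500 + 0.35·0.2500) ≈ 0.8654
After acoustic monitor='normal': P(faulty) = 0.1·0.8654 / (0.1·0.8654 + 0.35·0.1346) ≈ 0.6475
After acoustic monitor='high': P(faulty) = 0.9·0.6475 / (0.9·0.6475 + 0.65·0.3525) ≈ 0.7178
After pressure gauge='out-of-range': P(faulty) = 0.75·0.7178 / (0.75·0.7178 + 0.35·0.2822) ≈ 0.8450
After pressure gauge='out-of-range': P(faulty) = 0.75·0.8450 / (0.75·0.8450 + 0.35·0.1550) ≈ 0.9211
After acoustic monitor='high': P(faulty) = 0.9·0.9211 / (0.9·0.9211 + 0.65·0.0789) ≈ 0.9418

0.9418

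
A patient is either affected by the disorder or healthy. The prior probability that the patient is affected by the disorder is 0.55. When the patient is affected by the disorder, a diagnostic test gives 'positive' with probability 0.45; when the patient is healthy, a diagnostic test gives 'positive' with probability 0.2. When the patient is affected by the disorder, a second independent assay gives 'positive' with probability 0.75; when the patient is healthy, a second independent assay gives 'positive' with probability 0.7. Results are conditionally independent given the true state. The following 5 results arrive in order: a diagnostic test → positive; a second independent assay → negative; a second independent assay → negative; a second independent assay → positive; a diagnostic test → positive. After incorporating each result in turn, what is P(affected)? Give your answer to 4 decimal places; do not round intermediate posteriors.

0.8215

Each posterior becomes the prior for the next update.
After a diagnostic test='positive': P(affected) = 0.45·0.5500 / (0.45·0.5500 + 0.2·0.4500) ≈ 0.7333
After a second independent assay='negative': P(affected) = 0.25·0.7333 / (0.25·0.7333 + 0.3·0.2667) ≈ 0.6962
After a second independent assay='negative': P(affected) = 0.25·0.6962 / (0.25·0.6962 + 0.3·0.3038) ≈ 0.6563
After a second independent assay='positive': P(affected) = 0.75·0.6563 / (0.75·0.6563 + 0.7·0.3437) ≈ 0.6717
After a diagnostic test='positive': P(affected) = 0.45·0.6717 / (0.45·0.6717 + 0.2·0.3283) ≈ 0.8215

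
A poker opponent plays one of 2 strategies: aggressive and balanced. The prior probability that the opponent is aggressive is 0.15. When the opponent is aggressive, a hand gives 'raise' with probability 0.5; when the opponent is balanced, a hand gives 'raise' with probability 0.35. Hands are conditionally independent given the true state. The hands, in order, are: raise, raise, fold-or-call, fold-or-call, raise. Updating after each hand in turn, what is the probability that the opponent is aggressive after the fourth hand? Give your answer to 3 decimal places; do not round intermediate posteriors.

0.176

After 'raise': P(aggressive) = 0.5·0.1500 / (0.5·0.1500 + 0.35·0.8500) ≈ 0.2013
After 'raise': P(aggressive) = 0.5·0.2013 / (0.5·0.2013 + 0.35·0.7987) ≈ 0.2648
After 'fold-or-call': P(aggressive) = 0.5·0.2648 / (0.5·0.2648 + 0.65·0.7352) ≈ 0.2169
After 'fold-or-call': P(aggressive) = 0.5·0.2169 / (0.5·0.2169 + 0.65·0.7831) ≈ 0.1757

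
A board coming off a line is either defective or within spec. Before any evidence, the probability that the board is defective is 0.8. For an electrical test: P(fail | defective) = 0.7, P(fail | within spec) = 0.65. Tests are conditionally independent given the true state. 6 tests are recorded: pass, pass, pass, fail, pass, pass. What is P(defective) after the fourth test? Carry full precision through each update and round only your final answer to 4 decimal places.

0.7307

After 'pass': P(defective) = 0.3·0.8000 / (0.3·0.8000 + 0.35·0.2000) ≈ 0.7742
After 'pass': P(defective) = 0.3·0.7742 / (0.3·0.7742 + 0.35·0.2258) ≈ 0.7461
After 'pass': P(defective) = 0.3·0.7461 / (0.3·0.7461 + 0.35·0.2539) ≈ 0.7158
After 'fail': P(defective) = 0.7·0.7158 / (0.7·0.7158 + 0.65·0.2842) ≈ 0.7307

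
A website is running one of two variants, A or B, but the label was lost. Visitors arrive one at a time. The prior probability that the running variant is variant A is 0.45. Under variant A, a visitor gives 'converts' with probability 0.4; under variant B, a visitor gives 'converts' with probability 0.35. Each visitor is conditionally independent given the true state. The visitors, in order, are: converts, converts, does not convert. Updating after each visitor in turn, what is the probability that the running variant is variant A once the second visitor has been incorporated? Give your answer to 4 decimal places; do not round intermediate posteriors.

0.5166

After 'converts': P(A) = 0.4·0.4500 / (0.4·0.4500 + 0.35·0.5500) ≈ 0.4832
After 'converts': P(A) = 0.4·0.4832 / (0.4·0.4832 + 0.35·0.5168) ≈ 0.5166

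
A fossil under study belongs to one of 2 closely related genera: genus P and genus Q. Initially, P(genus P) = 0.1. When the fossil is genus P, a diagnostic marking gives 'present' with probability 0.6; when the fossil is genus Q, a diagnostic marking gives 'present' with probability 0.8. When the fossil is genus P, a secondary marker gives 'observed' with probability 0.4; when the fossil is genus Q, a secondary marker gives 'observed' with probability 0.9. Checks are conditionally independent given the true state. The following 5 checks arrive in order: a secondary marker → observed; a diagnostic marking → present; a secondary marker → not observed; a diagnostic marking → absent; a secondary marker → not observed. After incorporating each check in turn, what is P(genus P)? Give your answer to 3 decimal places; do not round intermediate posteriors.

0.727

After a secondary marker='observed': P(genus P) = 0.4·0.1000 / (0.4·0.1000 + 0.9·0.9000) ≈ 0.0471
After a diagnostic marking='present': P(genus P) = 0.6·0.0471 / (0.6·0.0471 + 0.8·0.9529) ≈ 0.0357
After a secondary marker='not observed': P(genus P) = 0.6·0.0357 / (0.6·0.0357 + 0.1·0.9643) ≈ 0.1818
After a diagnostic marking='absent': P(genus P) = 0.4·0.1818 / (0.4·0.1818 + 0.2·0.8182) ≈ 0.3077
After a secondary marker='not observed': P(genus P) = 0.6·0.3077 / (0.6·0.3077 + 0.1·0.6923) ≈ 0.7273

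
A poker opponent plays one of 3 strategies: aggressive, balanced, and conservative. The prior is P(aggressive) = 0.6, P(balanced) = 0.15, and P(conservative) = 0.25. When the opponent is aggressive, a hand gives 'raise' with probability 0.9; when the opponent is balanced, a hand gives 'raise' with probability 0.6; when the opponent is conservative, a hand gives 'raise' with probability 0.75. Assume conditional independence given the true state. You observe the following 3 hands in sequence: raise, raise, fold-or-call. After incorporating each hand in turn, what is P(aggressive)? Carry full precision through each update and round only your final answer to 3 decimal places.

After 'raise': normaliser = 0.9·0.6000 + 0.6·0.1500 + 0.75·0.2500; P(aggressive) ≈ 0.6606, P(balanced) ≈ 0.1101, P(conservative) ≈ 0.2294
After 'raise': normaliser = 0.9·0.6606 + 0.6·0.1101 + 0.75·0.2294; P(aggressive) ≈ 0.7140, P(balanced) ≈ 0.0793, P(conservative) ≈ 0.2066
After 'fold-or-call': normaliser = 0.1·0.7140 + 0.4·0.0793 + 0.25·0.2066; P(aggressive) ≈ 0.4613, P(balanced) ≈ 0.2050, P(conservative) ≈ 0.3337

0.461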